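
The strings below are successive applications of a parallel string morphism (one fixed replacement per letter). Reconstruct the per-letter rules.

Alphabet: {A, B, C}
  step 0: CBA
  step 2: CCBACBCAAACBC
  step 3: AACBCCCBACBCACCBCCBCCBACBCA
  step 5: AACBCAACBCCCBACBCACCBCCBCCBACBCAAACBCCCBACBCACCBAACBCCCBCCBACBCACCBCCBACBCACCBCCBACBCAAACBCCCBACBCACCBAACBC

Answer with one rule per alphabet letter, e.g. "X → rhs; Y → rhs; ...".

A->CCB, B->CBC, C->A

  step 2 ⇒ step 3: CCBACBCAAACBC ⇒ A·A·CBC·CCB·A·CBC·A·CCB·CCB·CCB·A·CBC·A
    A ↦ CCB
    B ↦ CBC
    C ↦ A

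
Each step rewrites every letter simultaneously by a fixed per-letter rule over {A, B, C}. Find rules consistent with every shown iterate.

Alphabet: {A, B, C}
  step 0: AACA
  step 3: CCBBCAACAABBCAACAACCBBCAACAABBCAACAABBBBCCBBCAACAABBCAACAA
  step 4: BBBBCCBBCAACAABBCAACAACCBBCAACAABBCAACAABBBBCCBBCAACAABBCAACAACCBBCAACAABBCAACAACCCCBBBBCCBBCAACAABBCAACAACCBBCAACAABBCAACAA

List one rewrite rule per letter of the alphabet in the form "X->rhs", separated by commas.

A->CAA, B->C, C->BB

  step 3 ⇒ step 4: CCBBCAACAABBCAACAACCBBCAACAABBCAACAABBBBCCBBCAACAABBCAACAA ⇒ BB·BB·C·C·BB·CAA·CAA·BB·CAA·CAA·C·C·BB·CAA·CAA·BB·CAA·CAA·BB·BB·C·C·BB·CAA·CAA·BB·CAA·CAA·C·C·BB·CAA·CAA·BB·CAA·CAA·C·C·C·C·BB·BB·C·C·BB·CAA·CAA·BB·CAA·CAA·C·C·BB·CAA·CAA·BB·CAA·CAA
    A ↦ CAA
    B ↦ C
    C ↦ BB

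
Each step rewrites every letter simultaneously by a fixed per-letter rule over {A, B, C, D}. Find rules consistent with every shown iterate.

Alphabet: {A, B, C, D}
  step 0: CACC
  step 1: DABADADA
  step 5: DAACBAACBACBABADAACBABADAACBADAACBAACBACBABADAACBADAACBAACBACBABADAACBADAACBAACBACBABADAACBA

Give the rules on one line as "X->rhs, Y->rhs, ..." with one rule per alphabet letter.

  step 0 ⇒ step 1: CACC ⇒ DA·BA·DA·DA
    A ↦ BA
    C ↦ DA
    B ↦ AC  (constrained at step 1)
    D ↦ C  (constrained at step 1)

A->BA, B->AC, C->DA, D->C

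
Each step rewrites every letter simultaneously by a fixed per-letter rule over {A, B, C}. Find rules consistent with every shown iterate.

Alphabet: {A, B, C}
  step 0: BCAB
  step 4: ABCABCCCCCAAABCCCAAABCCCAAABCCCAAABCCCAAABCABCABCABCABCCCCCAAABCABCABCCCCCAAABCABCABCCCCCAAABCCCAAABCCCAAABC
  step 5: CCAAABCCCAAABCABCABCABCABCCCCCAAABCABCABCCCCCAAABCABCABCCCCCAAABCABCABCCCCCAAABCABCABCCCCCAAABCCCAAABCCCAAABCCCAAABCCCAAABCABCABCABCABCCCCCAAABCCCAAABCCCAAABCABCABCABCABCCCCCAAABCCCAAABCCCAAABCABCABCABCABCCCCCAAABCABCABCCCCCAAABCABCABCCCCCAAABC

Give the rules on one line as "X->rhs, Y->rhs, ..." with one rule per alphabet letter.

A->C, B->CAA, C->ABC

  step 4 ⇒ step 5: ABCABCCCCCAAABCCCAAABCCCAAABCCCAAABCCCAAABCABCABCABCABCCCCCAAABCABCABCCCCCAAABCABCABCCCCCAAABCCCAAABCCCAAABC ⇒ C·CAA·ABC·C·CAA·ABC·ABC·ABC·ABC·ABC·C·C·C·CAA·ABC·ABC·ABC·C·C·C·CAA·ABC·ABC·ABC·C·C·C·CAA·ABC·ABC·ABC·C·C·C·CAA·ABC·ABC·ABC·C·C·C·CAA·ABC·C·CAA·ABC·C·CAA·ABC·C·CAA·ABC·C·CAA·ABC·ABC·ABC·ABC·ABC·C·C·C·CAA·ABC·C·CAA·ABC·C·CAA·ABC·ABC·ABC·ABC·ABC·C·C·C·CAA·ABC·C·CAA·ABC·C·CAA·ABC·ABC·ABC·ABC·ABC·C·C·C·CAA·ABC·ABC·ABC·C·C·C·CAA·ABC·ABC·ABC·C·C·C·CAA·ABC
    A ↦ C
    B ↦ CAA
    C ↦ ABC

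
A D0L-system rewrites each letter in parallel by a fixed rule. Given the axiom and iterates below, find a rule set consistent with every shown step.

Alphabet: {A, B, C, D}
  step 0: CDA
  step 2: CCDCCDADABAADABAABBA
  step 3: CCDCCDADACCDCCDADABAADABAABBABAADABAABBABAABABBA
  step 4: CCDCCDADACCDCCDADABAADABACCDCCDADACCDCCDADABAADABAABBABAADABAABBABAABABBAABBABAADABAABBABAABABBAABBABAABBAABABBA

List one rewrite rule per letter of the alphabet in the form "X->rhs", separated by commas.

A->BA, B->AB, C->CCD, D->ADA

  step 3 ⇒ step 4: CCDCCDADACCDCCDADABAADABAABBABAADABAABBABAABABBA ⇒ CCD·CCD·ADA·CCD·CCD·ADA·BA·ADA·BA·CCD·CCD·ADA·CCD·CCD·ADA·BA·ADA·BA·AB·BA·BA·ADA·BA·AB·BA·BA·AB·AB·BA·AB·BA·BA·ADA·BA·AB·BA·BA·AB·AB·BA·AB·BA·BA·AB·BA·AB·AB·BA
    A ↦ BA
    B ↦ AB
    C ↦ CCD
    D ↦ ADA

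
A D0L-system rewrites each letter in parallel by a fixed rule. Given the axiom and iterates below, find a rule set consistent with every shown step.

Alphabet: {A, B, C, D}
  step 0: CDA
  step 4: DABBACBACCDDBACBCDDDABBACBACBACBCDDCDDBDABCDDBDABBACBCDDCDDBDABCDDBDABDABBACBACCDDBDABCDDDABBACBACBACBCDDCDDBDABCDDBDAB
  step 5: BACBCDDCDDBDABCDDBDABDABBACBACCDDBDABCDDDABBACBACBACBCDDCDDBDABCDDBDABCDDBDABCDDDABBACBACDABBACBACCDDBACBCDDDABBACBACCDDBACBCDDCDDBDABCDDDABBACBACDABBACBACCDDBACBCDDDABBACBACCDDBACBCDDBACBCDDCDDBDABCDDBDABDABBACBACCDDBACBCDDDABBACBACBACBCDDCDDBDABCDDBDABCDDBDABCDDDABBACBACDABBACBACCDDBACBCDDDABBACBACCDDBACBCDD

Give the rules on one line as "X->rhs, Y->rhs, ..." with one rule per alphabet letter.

  step 4 ⇒ step 5: DABBACBACCDDBACBCDDDABBACBACBACBCDDCDDBDABCDDBDABBACBCDDCDDBDABCDDBDABDABBACBACCDDBDABCDDDABBACBACBACBCDDCDDBDABCDDBDAB ⇒ BAC·B·CDD·CDD·B·DAB·CDD·B·DAB·DAB·BAC·BAC·CDD·B·DAB·CDD·DAB·BAC·BAC·BAC·B·CDD·CDD·B·DAB·CDD·B·DAB·CDD·B·DAB·CDD·DAB·BAC·BAC·DAB·BAC·BAC·CDD·BAC·B·CDD·DAB·BAC·BAC·CDD·BAC·B·CDD·CDD·B·DAB·CDD·DAB·BAC·BAC·DAB·BAC·BAC·CDD·BAC·B·CDD·DAB·BAC·BAC·CDD·BAC·B·CDD·BAC·B·CDD·CDD·B·DAB·CDD·B·DAB·DAB·BAC·BAC·CDD·BAC·B·CDD·DAB·BAC·BAC·BAC·B·CDD·CDD·B·DAB·CDD·B·DAB·CDD·B·DAB·CDD·DAB·BAC·BAC·DAB·BAC·BAC·CDD·BAC·B·CDD·DAB·BAC·BAC·CDD·BAC·B·CDD
    A ↦ B
    B ↦ CDD
    C ↦ DAB
    D ↦ BAC

A->B, B->CDD, C->DAB, D->BAC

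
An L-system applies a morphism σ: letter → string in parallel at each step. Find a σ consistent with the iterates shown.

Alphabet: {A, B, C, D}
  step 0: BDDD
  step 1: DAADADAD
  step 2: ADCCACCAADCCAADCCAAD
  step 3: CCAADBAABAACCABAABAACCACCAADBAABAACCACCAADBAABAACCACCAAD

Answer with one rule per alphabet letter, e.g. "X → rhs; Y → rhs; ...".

  step 2 ⇒ step 3: ADCCACCAADCCAADCCAAD ⇒ CCA·AD·BAA·BAA·CCA·BAA·BAA·CCA·CCA·AD·BAA·BAA·CCA·CCA·AD·BAA·BAA·CCA·CCA·AD
    A ↦ CCA
    C ↦ BAA
    D ↦ AD
  step 0 ⇒ step 1: BDDD ⇒ DA·AD·AD·AD
    B ↦ DA

A->CCA, B->DA, C->BAA, D->AD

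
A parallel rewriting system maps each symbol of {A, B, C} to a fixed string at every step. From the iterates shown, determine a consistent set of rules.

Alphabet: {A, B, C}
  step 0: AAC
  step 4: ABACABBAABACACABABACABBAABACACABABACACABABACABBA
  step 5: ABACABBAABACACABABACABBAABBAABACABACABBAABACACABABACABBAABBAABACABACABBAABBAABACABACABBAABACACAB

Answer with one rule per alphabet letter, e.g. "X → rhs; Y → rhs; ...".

A->AB, B->AC, C->BA

  step 4 ⇒ step 5: ABACABBAABACACABABACABBAABACACABABACACABABACABBA ⇒ AB·AC·AB·BA·AB·AC·AC·AB·AB·AC·AB·BA·AB·BA·AB·AC·AB·AC·AB·BA·AB·AC·AC·AB·AB·AC·AB·BA·AB·BA·AB·AC·AB·AC·AB·BA·AB·BA·AB·AC·AB·AC·AB·BA·AB·AC·AC·AB
    A ↦ AB
    B ↦ AC
    C ↦ BA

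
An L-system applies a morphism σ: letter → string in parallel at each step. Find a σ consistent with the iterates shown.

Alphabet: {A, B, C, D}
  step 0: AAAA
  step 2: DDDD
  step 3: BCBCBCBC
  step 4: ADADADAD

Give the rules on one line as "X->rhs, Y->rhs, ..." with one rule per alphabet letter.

  step 3 ⇒ step 4: BCBCBCBC ⇒ A·D·A·D·A·D·A·D
    B ↦ A
    C ↦ D
    A ↦ C  (constrained at step 0)
  step 2 ⇒ step 3: DDDD ⇒ BC·BC·BC·BC
    D ↦ BC

A->C, B->A, C->D, D->BC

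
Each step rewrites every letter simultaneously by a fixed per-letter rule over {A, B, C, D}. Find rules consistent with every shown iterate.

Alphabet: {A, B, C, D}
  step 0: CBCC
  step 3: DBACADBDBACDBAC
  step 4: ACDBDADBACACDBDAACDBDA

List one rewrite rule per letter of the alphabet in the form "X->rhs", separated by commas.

  step 3 ⇒ step 4: DBACADBDBACDBAC ⇒ A·C·DB·DA·DB·A·C·A·C·DB·DA·A·C·DB·DA
    A ↦ DB
    B ↦ C
    C ↦ DA
    D ↦ A

A->DB, B->C, C->DA, D->A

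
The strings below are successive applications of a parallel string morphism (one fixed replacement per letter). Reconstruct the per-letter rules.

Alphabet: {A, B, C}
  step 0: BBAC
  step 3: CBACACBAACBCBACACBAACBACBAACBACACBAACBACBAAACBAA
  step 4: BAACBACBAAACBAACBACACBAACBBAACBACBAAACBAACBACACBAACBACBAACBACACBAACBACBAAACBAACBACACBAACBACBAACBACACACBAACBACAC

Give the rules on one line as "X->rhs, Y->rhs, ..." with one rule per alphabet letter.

  step 3 ⇒ step 4: CBACACBAACBCBACACBAACBACBAACBACACBAACBACBAAACBAA ⇒ BAA·CB·AC·BAA·AC·BAA·CB·AC·AC·BAA·CB·BAA·CB·AC·BAA·AC·BAA·CB·AC·AC·BAA·CB·AC·BAA·CB·AC·AC·BAA·CB·AC·BAA·AC·BAA·CB·AC·AC·BAA·CB·AC·BAA·CB·AC·AC·AC·BAA·CB·AC·AC
    A ↦ AC
    B ↦ CB
    C ↦ BAA

A->AC, B->CB, C->BAA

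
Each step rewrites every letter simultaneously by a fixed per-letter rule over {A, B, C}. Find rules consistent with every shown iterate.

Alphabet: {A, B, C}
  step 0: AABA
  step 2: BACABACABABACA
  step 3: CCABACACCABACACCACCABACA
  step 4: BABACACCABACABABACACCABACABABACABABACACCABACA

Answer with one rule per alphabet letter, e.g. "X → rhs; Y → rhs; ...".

A->CA, B->C, C->BA

  step 3 ⇒ step 4: CCABACACCABACACCACCABACA ⇒ BA·BA·CA·C·CA·BA·CA·BA·BA·CA·C·CA·BA·CA·BA·BA·CA·BA·BA·CA·C·CA·BA·CA
    A ↦ CA
    B ↦ C
    C ↦ BA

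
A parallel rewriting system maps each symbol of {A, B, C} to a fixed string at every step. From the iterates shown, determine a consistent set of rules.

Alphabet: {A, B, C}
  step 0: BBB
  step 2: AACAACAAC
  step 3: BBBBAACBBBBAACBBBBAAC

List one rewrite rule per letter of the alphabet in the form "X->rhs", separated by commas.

  step 2 ⇒ step 3: AACAACAAC ⇒ BB·BB·AAC·BB·BB·AAC·BB·BB·AAC
    A ↦ BB
    C ↦ AAC
    B ↦ C  (constrained at step 0)

A->BB, B->C, C->AAC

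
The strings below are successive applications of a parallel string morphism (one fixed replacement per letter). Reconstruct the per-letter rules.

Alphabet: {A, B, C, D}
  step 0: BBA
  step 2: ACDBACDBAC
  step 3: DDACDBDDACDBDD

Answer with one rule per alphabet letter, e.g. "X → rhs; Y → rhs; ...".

A->D, B->DB, C->D, D->AC

  step 2 ⇒ step 3: ACDBACDBAC ⇒ D·D·AC·DB·D·D·AC·DB·D·D
    A ↦ D
    B ↦ DB
    C ↦ D
    D ↦ AC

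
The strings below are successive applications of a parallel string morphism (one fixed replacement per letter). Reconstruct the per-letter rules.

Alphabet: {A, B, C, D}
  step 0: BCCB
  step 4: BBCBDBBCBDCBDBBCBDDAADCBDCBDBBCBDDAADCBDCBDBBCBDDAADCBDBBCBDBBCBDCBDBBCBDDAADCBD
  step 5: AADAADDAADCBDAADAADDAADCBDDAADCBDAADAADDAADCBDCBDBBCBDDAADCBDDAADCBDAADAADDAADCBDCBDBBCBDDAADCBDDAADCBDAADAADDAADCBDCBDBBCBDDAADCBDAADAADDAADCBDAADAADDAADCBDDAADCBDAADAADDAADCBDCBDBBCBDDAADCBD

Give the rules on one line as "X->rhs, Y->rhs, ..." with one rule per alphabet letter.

A->B, B->AAD, C->D, D->CBD

  step 4 ⇒ step 5: BBCBDBBCBDCBDBBCBDDAADCBDCBDBBCBDDAADCBDCBDBBCBDDAADCBDBBCBDBBCBDCBDBBCBDDAADCBD ⇒ AAD·AAD·D·AAD·CBD·AAD·AAD·D·AAD·CBD·D·AAD·CBD·AAD·AAD·D·AAD·CBD·CBD·B·B·CBD·D·AAD·CBD·D·AAD·CBD·AAD·AAD·D·AAD·CBD·CBD·B·B·CBD·D·AAD·CBD·D·AAD·CBD·AAD·AAD·D·AAD·CBD·CBD·B·B·CBD·D·AAD·CBD·AAD·AAD·D·AAD·CBD·AAD·AAD·D·AAD·CBD·D·AAD·CBD·AAD·AAD·D·AAD·CBD·CBD·B·B·CBD·D·AAD·CBD
    A ↦ B
    B ↦ AAD
    C ↦ D
    D ↦ CBD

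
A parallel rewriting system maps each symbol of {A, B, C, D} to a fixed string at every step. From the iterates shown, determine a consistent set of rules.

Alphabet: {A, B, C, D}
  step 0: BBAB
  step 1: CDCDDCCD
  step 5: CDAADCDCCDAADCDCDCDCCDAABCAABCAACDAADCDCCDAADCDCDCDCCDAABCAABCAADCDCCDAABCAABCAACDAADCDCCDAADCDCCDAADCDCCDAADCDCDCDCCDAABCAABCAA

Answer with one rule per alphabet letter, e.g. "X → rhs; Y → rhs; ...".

  step 0 ⇒ step 1: BBAB ⇒ CD·CD·DC·CD
    A ↦ DC
    B ↦ CD
    C ↦ AA  (constrained at step 1)
    D ↦ BC  (constrained at step 1)

A->DC, B->CD, C->AA, D->BC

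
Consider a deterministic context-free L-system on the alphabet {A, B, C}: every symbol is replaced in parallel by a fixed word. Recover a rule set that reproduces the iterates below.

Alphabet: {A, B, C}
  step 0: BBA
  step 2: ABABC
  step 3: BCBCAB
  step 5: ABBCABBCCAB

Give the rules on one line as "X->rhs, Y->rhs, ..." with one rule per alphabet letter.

A->B, B->C, C->AB

  step 2 ⇒ step 3: ABABC ⇒ B·C·B·C·AB
    A ↦ B
    B ↦ C
    C ↦ AB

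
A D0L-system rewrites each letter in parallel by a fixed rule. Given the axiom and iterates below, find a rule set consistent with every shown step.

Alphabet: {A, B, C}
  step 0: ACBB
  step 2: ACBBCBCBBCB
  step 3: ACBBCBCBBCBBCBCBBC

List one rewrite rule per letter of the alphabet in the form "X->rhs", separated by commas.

A->AC, B->BC, C->B

  step 2 ⇒ step 3: ACBBCBCBBCB ⇒ AC·B·BC·BC·B·BC·B·BC·BC·B·BC
    A ↦ AC
    B ↦ BC
    C ↦ B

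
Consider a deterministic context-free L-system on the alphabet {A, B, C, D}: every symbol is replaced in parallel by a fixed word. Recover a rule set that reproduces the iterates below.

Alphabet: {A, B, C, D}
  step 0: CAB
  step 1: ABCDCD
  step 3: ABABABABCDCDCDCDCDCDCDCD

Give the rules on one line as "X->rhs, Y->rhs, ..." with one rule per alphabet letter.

A->CD, B->CD, C->AB, D->AB

  step 0 ⇒ step 1: CAB ⇒ AB·CD·CD
    A ↦ CD
    B ↦ CD
    C ↦ AB
    D ↦ AB  (constrained at step 1)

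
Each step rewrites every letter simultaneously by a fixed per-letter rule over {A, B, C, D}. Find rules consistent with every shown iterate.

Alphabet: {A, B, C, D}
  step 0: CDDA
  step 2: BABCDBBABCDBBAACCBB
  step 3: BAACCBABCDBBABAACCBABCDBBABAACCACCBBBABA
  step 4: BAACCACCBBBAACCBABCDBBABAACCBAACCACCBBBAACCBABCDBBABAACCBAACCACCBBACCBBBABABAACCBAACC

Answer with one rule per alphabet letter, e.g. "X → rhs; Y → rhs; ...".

  step 3 ⇒ step 4: BAACCBABCDBBABAACCBABCDBBABAACCACCBBBABA ⇒ BA·ACC·ACC·B·B·BA·ACC·BA·B·CDB·BA·BA·ACC·BA·ACC·ACC·B·B·BA·ACC·BA·B·CDB·BA·BA·ACC·BA·ACC·ACC·B·B·ACC·B·B·BA·BA·BA·ACC·BA·ACC
    A ↦ ACC
    B ↦ BA
    C ↦ B
    D ↦ CDB

A->ACC, B->BA, C->B, D->CDB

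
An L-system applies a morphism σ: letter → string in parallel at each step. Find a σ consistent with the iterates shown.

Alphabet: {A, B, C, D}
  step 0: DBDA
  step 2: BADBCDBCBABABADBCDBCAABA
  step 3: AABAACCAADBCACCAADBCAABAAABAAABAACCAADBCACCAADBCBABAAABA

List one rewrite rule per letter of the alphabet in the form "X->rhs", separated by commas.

A->BA, B->AA, C->DBC, D->ACC

  step 2 ⇒ step 3: BADBCDBCBABABADBCDBCAABA ⇒ AA·BA·ACC·AA·DBC·ACC·AA·DBC·AA·BA·AA·BA·AA·BA·ACC·AA·DBC·ACC·AA·DBC·BA·BA·AA·BA
    A ↦ BA
    B ↦ AA
    C ↦ DBC
    D ↦ ACC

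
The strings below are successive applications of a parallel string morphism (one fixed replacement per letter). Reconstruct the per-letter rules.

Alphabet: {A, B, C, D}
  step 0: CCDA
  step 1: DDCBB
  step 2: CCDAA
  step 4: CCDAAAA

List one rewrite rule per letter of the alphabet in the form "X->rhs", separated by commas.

A->BB, B->A, C->D, D->C

  step 1 ⇒ step 2: DDCBB ⇒ C·C·D·A·A
    B ↦ A
    C ↦ D
    D ↦ C
  step 0 ⇒ step 1: CCDA ⇒ D·D·C·BB
    A ↦ BB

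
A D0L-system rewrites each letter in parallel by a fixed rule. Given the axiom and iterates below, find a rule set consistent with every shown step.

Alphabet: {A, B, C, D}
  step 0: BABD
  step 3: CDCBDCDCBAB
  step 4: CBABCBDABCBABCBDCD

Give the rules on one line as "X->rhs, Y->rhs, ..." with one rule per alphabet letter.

  step 3 ⇒ step 4: CDCBDCDCBAB ⇒ CB·AB·CB·D·AB·CB·AB·CB·D·C·D
    A ↦ C
    B ↦ D
    C ↦ CB
    D ↦ AB

A->C, B->D, C->CB, D->AB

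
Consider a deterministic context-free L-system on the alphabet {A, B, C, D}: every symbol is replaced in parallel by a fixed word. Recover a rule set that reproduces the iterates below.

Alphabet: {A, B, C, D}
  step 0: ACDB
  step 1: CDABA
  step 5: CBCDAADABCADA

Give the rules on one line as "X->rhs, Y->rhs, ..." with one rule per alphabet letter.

  step 0 ⇒ step 1: ACDB ⇒ C·DA·B·A
    A ↦ C
    B ↦ A
    C ↦ DA
    D ↦ B

A->C, B->A, C->DA, D->B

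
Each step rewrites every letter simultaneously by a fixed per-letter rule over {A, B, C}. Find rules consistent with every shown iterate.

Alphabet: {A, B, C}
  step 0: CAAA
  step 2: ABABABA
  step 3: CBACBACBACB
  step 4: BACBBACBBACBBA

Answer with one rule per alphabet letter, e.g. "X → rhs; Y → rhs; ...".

A->CB, B->A, C->B

  step 3 ⇒ step 4: CBACBACBACB ⇒ B·A·CB·B·A·CB·B·A·CB·B·A
    A ↦ CB
    B ↦ A
    C ↦ B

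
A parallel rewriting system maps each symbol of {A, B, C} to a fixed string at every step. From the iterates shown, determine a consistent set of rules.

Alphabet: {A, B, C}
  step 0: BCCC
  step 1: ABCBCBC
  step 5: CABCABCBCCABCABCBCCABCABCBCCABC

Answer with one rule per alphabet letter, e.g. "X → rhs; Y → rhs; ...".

  step 0 ⇒ step 1: BCCC ⇒ A·BC·BC·BC
    B ↦ A
    C ↦ BC
    A ↦ C  (constrained at step 1)

A->C, B->A, C->BC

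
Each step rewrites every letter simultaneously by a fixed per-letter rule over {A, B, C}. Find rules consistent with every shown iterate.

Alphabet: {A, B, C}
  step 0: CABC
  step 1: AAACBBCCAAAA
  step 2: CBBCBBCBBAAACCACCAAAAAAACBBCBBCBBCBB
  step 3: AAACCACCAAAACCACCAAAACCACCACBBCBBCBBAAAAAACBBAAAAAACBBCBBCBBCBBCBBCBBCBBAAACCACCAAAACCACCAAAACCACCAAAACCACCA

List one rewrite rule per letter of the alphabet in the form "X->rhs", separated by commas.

A->CBB, B->CCA, C->AAA

  step 2 ⇒ step 3: CBBCBBCBBAAACCACCAAAAAAACBBCBBCBBCBB ⇒ AAA·CCA·CCA·AAA·CCA·CCA·AAA·CCA·CCA·CBB·CBB·CBB·AAA·AAA·CBB·AAA·AAA·CBB·CBB·CBB·CBB·CBB·CBB·CBB·AAA·CCA·CCA·AAA·CCA·CCA·AAA·CCA·CCA·AAA·CCA·CCA
    A ↦ CBB
    B ↦ CCA
    C ↦ AAA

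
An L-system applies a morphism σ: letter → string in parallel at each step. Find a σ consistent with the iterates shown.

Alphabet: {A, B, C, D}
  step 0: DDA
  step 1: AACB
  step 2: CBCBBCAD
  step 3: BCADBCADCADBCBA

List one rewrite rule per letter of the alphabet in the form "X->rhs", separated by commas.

A->CB, B->CAD, C->B, D->A

  step 2 ⇒ step 3: CBCBBCAD ⇒ B·CAD·B·CAD·CAD·B·CB·A
    A ↦ CB
    B ↦ CAD
    C ↦ B
    D ↦ A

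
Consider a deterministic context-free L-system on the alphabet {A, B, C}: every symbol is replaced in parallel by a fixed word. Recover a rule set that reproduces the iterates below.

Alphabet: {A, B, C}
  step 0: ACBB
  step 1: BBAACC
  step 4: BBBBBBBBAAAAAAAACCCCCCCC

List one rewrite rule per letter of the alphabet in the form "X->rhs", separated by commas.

  step 0 ⇒ step 1: ACBB ⇒ BB·AA·C·C
    A ↦ BB
    B ↦ C
    C ↦ AA

A->BB, B->C, C->AA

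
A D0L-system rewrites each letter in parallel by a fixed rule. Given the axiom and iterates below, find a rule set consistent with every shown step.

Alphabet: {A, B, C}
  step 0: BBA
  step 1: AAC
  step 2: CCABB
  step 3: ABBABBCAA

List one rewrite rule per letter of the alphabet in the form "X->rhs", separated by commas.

A->C, B->A, C->ABB

  step 2 ⇒ step 3: CCABB ⇒ ABB·ABB·C·A·A
    A ↦ C
    B ↦ A
    C ↦ ABB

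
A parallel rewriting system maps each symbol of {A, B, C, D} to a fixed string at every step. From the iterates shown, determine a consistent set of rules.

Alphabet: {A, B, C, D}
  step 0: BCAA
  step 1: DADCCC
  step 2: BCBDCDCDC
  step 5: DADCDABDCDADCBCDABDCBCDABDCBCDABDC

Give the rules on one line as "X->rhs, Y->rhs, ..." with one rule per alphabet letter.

A->C, B->DA, C->DC, D->B

  step 1 ⇒ step 2: DADCCC ⇒ B·C·B·DC·DC·DC
    A ↦ C
    C ↦ DC
    D ↦ B
  step 0 ⇒ step 1: BCAA ⇒ DA·DC·C·C
    B ↦ DA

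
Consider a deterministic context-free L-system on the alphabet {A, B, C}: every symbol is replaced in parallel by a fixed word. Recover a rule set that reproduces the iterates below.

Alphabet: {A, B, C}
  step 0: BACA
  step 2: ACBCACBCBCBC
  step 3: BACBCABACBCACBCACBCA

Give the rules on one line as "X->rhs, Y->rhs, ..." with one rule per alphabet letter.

A->B, B->CBC, C->A

  step 2 ⇒ step 3: ACBCACBCBCBC ⇒ B·A·CBC·A·B·A·CBC·A·CBC·A·CBC·A
    A ↦ B
    B ↦ CBC
    C ↦ A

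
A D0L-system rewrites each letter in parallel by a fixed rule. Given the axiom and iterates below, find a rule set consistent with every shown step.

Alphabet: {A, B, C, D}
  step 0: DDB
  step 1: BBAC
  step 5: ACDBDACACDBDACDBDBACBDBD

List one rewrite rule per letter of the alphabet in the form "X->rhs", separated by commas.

  step 0 ⇒ step 1: DDB ⇒ B·B·AC
    B ↦ AC
    D ↦ B
    A ↦ DB  (constrained at step 1)
    C ↦ D  (constrained at step 1)

A->DB, B->AC, C->D, D->B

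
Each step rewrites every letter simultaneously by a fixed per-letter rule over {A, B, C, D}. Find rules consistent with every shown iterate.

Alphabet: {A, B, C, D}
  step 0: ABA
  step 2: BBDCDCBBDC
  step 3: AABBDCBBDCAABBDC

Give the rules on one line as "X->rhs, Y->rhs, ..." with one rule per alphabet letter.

A->DC, B->A, C->DC, D->BB

  step 2 ⇒ step 3: BBDCDCBBDC ⇒ A·A·BB·DC·BB·DC·A·A·BB·DC
    B ↦ A
    C ↦ DC
    D ↦ BB
    A ↦ DC  (constrained at step 0)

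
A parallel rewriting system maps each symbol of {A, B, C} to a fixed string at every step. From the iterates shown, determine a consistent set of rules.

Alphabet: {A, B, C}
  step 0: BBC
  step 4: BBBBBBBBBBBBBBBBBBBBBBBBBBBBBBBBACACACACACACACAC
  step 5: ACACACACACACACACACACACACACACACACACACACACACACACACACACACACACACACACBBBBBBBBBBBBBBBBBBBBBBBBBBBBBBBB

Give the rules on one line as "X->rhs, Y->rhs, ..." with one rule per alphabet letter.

A->BB, B->AC, C->BB

  step 4 ⇒ step 5: BBBBBBBBBBBBBBBBBBBBBBBBBBBBBBBBACACACACACACACAC ⇒ AC·AC·AC·AC·AC·AC·AC·AC·AC·AC·AC·AC·AC·AC·AC·AC·AC·AC·AC·AC·AC·AC·AC·AC·AC·AC·AC·AC·AC·AC·AC·AC·BB·BB·BB·BB·BB·BB·BB·BB·BB·BB·BB·BB·BB·BB·BB·BB
    A ↦ BB
    B ↦ AC
    C ↦ BB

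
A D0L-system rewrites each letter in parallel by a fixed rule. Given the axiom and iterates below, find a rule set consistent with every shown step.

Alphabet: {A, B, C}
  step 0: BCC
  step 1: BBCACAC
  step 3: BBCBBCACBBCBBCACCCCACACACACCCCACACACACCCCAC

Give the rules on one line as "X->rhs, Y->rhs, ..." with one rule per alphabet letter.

  step 0 ⇒ step 1: BCC ⇒ BBC·AC·AC
    B ↦ BBC
    C ↦ AC
    A ↦ CCC  (constrained at step 1)

A->CCC, B->BBC, C->AC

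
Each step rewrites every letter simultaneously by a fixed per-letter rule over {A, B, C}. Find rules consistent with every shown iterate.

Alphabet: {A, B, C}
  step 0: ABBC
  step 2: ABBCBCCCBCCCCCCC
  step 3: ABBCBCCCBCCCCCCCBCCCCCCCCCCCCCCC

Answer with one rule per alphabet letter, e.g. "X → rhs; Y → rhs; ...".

  step 2 ⇒ step 3: ABBCBCCCBCCCCCCC ⇒ AB·BC·BC·CC·BC·CC·CC·CC·BC·CC·CC·CC·CC·CC·CC·CC
    A ↦ AB
    B ↦ BC
    C ↦ CC

A->AB, B->BC, C->CC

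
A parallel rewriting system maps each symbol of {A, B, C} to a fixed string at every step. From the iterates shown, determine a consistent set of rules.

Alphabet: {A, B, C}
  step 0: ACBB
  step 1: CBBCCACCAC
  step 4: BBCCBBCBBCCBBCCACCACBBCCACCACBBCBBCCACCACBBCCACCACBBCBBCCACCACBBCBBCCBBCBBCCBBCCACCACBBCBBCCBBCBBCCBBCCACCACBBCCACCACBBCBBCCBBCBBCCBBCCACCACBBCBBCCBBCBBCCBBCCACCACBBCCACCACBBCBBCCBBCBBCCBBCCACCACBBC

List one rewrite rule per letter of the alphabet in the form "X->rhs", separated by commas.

A->C, B->CAC, C->BBC

  step 0 ⇒ step 1: ACBB ⇒ C·BBC·CAC·CAC
    A ↦ C
    B ↦ CAC
    C ↦ BBC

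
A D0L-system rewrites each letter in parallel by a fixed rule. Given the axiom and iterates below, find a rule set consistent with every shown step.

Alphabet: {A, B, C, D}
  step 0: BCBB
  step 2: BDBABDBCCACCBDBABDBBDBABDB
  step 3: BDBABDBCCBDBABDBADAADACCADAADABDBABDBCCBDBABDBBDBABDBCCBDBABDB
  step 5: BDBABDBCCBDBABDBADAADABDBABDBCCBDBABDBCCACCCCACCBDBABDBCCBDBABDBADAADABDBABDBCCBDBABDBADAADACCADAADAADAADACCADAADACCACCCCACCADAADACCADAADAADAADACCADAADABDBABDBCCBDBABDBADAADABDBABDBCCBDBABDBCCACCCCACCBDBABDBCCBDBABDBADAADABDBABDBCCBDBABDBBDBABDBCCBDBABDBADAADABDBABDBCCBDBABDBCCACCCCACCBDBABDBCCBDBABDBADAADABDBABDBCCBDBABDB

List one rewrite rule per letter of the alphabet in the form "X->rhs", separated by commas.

A->CC, B->BDB, C->ADA, D->A

  step 2 ⇒ step 3: BDBABDBCCACCBDBABDBBDBABDB ⇒ BDB·A·BDB·CC·BDB·A·BDB·ADA·ADA·CC·ADA·ADA·BDB·A·BDB·CC·BDB·A·BDB·BDB·A·BDB·CC·BDB·A·BDB
    A ↦ CC
    B ↦ BDB
    C ↦ ADA
    D ↦ A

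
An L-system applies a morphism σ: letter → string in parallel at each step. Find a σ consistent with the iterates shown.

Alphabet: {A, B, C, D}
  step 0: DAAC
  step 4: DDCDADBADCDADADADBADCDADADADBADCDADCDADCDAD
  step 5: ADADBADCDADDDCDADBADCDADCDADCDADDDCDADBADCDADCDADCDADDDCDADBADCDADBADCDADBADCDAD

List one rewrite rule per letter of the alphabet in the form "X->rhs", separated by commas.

  step 4 ⇒ step 5: DDCDADBADCDADADADBADCDADADADBADCDADCDADCDAD ⇒ AD·AD·B·AD·CD·AD·DD·CD·AD·B·AD·CD·AD·CD·AD·CD·AD·DD·CD·AD·B·AD·CD·AD·CD·AD·CD·AD·DD·CD·AD·B·AD·CD·AD·B·AD·CD·AD·B·AD·CD·AD
    A ↦ CD
    B ↦ DD
    C ↦ B
    D ↦ AD

A->CD, B->DD, C->B, D->AD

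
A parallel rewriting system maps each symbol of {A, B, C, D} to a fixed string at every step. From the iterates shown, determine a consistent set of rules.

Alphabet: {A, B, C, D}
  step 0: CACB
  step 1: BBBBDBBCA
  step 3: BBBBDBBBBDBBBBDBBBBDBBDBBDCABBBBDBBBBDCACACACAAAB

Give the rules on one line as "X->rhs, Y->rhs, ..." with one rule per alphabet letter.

  step 0 ⇒ step 1: CACB ⇒ BB·BBD·BB·CA
    A ↦ BBD
    B ↦ CA
    C ↦ BB
    D ↦ AAB  (constrained at step 1)

A->BBD, B->CA, C->BB, D->AAB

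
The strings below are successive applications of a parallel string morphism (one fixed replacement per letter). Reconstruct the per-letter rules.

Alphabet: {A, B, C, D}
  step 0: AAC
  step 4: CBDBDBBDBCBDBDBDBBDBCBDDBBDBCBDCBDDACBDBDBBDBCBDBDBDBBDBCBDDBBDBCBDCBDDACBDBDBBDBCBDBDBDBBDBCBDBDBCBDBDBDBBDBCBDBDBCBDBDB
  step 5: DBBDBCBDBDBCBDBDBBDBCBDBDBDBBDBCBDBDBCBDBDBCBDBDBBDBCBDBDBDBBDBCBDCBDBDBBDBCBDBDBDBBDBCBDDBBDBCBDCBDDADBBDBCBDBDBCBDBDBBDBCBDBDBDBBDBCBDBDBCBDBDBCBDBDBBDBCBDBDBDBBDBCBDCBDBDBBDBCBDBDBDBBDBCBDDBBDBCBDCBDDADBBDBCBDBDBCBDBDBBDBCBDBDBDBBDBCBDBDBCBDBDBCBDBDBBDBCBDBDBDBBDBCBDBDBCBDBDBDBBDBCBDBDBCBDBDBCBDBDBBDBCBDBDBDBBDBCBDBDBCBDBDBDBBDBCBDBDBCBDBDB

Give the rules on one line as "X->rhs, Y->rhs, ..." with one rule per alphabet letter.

  step 4 ⇒ step 5: CBDBDBBDBCBDBDBDBBDBCBDDBBDBCBDCBDDACBDBDBBDBCBDBDBDBBDBCBDDBBDBCBDCBDDACBDBDBBDBCBDBDBDBBDBCBDBDBCBDBDBDBBDBCBDBDBCBDBDB ⇒ DB·BDB·CBD·BDB·CBD·BDB·BDB·CBD·BDB·DB·BDB·CBD·BDB·CBD·BDB·CBD·BDB·BDB·CBD·BDB·DB·BDB·CBD·CBD·BDB·BDB·CBD·BDB·DB·BDB·CBD·DB·BDB·CBD·CBD·DA·DB·BDB·CBD·BDB·CBD·BDB·BDB·CBD·BDB·DB·BDB·CBD·BDB·CBD·BDB·CBD·BDB·BDB·CBD·BDB·DB·BDB·CBD·CBD·BDB·BDB·CBD·BDB·DB·BDB·CBD·DB·BDB·CBD·CBD·DA·DB·BDB·CBD·BDB·CBD·BDB·BDB·CBD·BDB·DB·BDB·CBD·BDB·CBD·BDB·CBD·BDB·BDB·CBD·BDB·DB·BDB·CBD·BDB·CBD·BDB·DB·BDB·CBD·BDB·CBD·BDB·CBD·BDB·BDB·CBD·BDB·DB·BDB·CBD·BDB·CBD·BDB·DB·BDB·CBD·BDB·CBD·BDB
    A ↦ DA
    B ↦ BDB
    C ↦ DB
    D ↦ CBD

A->DA, B->BDB, C->DB, D->CBD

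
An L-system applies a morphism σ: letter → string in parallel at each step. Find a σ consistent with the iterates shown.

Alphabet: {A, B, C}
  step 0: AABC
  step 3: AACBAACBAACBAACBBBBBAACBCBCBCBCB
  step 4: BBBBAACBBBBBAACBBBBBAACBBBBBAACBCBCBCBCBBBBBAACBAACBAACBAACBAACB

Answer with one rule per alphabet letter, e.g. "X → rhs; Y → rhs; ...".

  step 3 ⇒ step 4: AACBAACBAACBAACBBBBBAACBCBCBCBCB ⇒ BB·BB·AA·CB·BB·BB·AA·CB·BB·BB·AA·CB·BB·BB·AA·CB·CB·CB·CB·CB·BB·BB·AA·CB·AA·CB·AA·CB·AA·CB·AA·CB
    A ↦ BB
    B ↦ CB
    C ↦ AA

A->BB, B->CB, C->AA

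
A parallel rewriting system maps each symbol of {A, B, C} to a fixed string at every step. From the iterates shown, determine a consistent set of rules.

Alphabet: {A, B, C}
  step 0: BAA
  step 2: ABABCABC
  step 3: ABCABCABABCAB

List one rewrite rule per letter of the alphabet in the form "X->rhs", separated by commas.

A->AB, B->C, C->AB

  step 2 ⇒ step 3: ABABCABC ⇒ AB·C·AB·C·AB·AB·C·AB
    A ↦ AB
    B ↦ C
    C ↦ AB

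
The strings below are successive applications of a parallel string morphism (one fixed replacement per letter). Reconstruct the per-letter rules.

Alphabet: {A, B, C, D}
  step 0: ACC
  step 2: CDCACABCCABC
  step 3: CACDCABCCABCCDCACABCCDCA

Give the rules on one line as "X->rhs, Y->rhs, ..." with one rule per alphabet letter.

A->BC, B->CD, C->CA, D->CD

  step 2 ⇒ step 3: CDCACABCCABC ⇒ CA·CD·CA·BC·CA·BC·CD·CA·CA·BC·CD·CA
    A ↦ BC
    B ↦ CD
    C ↦ CA
    D ↦ CD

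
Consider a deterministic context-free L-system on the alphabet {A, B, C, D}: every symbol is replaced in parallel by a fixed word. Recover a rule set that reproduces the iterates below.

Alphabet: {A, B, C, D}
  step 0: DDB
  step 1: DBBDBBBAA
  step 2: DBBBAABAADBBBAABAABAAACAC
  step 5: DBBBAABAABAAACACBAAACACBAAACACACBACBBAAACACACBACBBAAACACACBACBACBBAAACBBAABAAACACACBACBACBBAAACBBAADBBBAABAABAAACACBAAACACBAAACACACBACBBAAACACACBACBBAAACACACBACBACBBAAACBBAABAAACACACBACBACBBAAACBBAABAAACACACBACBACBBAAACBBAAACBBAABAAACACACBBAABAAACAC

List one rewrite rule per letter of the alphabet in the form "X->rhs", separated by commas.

A->AC, B->BAA, C->B, D->DBB

  step 1 ⇒ step 2: DBBDBBBAA ⇒ DBB·BAA·BAA·DBB·BAA·BAA·BAA·AC·AC
    A ↦ AC
    B ↦ BAA
    D ↦ DBB
    C ↦ B  (constrained at step 2)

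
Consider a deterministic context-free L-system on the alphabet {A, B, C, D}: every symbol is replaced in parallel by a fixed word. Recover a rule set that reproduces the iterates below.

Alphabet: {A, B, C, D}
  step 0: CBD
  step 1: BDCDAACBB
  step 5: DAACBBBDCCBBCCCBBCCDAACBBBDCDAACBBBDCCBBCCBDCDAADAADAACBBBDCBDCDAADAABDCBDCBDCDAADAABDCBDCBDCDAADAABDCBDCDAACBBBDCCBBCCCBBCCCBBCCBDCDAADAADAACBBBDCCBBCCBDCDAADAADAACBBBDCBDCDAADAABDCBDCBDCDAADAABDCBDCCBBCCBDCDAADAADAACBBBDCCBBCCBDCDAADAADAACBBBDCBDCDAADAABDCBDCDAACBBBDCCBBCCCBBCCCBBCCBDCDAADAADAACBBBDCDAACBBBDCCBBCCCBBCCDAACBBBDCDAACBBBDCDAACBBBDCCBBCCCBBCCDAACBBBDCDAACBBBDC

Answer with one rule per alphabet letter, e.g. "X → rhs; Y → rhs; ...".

  step 0 ⇒ step 1: CBD ⇒ BDC·DAA·CBB
    B ↦ DAA
    C ↦ BDC
    D ↦ CBB
    A ↦ C  (constrained at step 1)

A->C, B->DAA, C->BDC, D->CBB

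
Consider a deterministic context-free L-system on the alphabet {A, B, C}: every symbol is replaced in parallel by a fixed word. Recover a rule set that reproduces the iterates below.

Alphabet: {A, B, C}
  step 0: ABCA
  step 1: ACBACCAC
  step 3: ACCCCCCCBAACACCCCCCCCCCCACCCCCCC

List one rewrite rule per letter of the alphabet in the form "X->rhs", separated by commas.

  step 0 ⇒ step 1: ABCA ⇒ AC·BA·CC·AC
    A ↦ AC
    B ↦ BA
    C ↦ CC

A->AC, B->BA, C->CC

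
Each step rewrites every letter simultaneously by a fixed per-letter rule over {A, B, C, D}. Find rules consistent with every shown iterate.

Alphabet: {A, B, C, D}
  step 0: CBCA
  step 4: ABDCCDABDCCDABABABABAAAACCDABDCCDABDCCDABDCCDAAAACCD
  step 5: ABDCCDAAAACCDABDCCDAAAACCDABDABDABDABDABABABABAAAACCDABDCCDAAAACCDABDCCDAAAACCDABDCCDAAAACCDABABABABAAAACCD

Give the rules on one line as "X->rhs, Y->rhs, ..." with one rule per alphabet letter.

A->AB, B->D, C->AA, D->CCD

  step 4 ⇒ step 5: ABDCCDABDCCDABABABABAAAACCDABDCCDABDCCDABDCCDAAAACCD ⇒ AB·D·CCD·AA·AA·CCD·AB·D·CCD·AA·AA·CCD·AB·D·AB·D·AB·D·AB·D·AB·AB·AB·AB·AA·AA·CCD·AB·D·CCD·AA·AA·CCD·AB·D·CCD·AA·AA·CCD·AB·D·CCD·AA·AA·CCD·AB·AB·AB·AB·AA·AA·CCD
    A ↦ AB
    B ↦ D
    C ↦ AA
    D ↦ CCD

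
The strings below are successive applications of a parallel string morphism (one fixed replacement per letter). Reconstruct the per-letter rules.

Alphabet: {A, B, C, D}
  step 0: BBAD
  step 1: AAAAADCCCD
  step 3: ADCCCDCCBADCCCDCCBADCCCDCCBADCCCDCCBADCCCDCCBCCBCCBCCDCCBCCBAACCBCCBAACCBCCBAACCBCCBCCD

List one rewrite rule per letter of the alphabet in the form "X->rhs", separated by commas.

  step 0 ⇒ step 1: BBAD ⇒ AA·AA·ADC·CCD
    A ↦ ADC
    B ↦ AA
    D ↦ CCD
    C ↦ CCB  (constrained at step 1)

A->ADC, B->AA, C->CCB, D->CCD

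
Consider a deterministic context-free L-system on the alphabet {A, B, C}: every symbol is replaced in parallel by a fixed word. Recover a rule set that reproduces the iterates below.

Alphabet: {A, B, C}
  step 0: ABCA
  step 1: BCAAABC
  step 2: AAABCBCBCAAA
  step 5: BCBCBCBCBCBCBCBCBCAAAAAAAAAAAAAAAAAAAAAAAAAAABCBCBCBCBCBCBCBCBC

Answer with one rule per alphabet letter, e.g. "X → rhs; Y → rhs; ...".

  step 1 ⇒ step 2: BCAAABC ⇒ A·AA·BC·BC·BC·A·AA
    A ↦ BC
    B ↦ A
    C ↦ AA

A->BC, B->A, C->AA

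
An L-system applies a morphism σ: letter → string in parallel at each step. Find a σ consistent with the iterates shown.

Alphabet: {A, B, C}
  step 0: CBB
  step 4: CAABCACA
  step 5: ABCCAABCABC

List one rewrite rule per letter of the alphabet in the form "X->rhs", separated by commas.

  step 4 ⇒ step 5: CAABCACA ⇒ AB·C·C·A·AB·C·AB·C
    A ↦ C
    B ↦ A
    C ↦ AB

A->C, B->A, C->AB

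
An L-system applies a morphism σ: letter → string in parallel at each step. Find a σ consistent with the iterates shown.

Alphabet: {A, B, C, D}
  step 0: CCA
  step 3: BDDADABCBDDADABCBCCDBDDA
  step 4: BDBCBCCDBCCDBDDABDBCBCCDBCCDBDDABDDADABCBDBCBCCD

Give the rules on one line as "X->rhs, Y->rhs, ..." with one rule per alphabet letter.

A->CD, B->BD, C->DA, D->BC

  step 3 ⇒ step 4: BDDADABCBDDADABCBCCDBDDA ⇒ BD·BC·BC·CD·BC·CD·BD·DA·BD·BC·BC·CD·BC·CD·BD·DA·BD·DA·DA·BC·BD·BC·BC·CD
    A ↦ CD
    B ↦ BD
    C ↦ DA
    D ↦ BC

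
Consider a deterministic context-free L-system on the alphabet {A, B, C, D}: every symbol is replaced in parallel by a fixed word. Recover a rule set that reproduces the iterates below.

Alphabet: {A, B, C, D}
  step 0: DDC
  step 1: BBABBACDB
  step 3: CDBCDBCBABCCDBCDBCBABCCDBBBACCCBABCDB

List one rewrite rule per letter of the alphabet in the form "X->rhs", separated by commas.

  step 0 ⇒ step 1: DDC ⇒ BBA·BBA·CDB
    C ↦ CDB
    D ↦ BBA
    A ↦ BAB  (constrained at step 1)
    B ↦ C  (constrained at step 1)

A->BAB, B->C, C->CDB, D->BBA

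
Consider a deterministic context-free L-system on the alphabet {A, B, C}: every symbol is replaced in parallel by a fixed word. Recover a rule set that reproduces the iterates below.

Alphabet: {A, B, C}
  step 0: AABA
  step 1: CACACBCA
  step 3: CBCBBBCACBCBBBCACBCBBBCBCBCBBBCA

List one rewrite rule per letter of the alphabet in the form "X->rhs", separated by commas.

  step 0 ⇒ step 1: AABA ⇒ CA·CA·CB·CA
    A ↦ CA
    B ↦ CB
    C ↦ BB  (constrained at step 1)

A->CA, B->CB, C->BB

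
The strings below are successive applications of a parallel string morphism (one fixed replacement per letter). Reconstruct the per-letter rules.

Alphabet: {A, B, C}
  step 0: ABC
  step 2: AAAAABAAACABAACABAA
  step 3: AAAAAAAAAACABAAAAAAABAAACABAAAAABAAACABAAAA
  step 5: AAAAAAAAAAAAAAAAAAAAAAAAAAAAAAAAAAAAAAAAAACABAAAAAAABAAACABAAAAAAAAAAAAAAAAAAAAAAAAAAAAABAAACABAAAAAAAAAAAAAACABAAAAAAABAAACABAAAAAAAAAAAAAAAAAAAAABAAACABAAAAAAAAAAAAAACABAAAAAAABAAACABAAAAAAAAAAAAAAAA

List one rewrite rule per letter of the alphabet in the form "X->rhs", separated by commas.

  step 2 ⇒ step 3: AAAAABAAACABAACABAA ⇒ AA·AA·AA·AA·AA·CAB·AA·AA·AA·ABA·AA·CAB·AA·AA·ABA·AA·CAB·AA·AA
    A ↦ AA
    B ↦ CAB
    C ↦ ABA

A->AA, B->CAB, C->ABA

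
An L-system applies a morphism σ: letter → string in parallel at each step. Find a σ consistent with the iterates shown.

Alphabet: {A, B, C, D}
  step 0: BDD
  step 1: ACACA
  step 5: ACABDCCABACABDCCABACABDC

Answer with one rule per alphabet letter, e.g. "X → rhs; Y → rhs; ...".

A->DC, B->A, C->B, D->CA

  step 0 ⇒ step 1: BDD ⇒ A·CA·CA
    B ↦ A
    D ↦ CA
    A ↦ DC  (constrained at step 1)
    C ↦ B  (constrained at step 1)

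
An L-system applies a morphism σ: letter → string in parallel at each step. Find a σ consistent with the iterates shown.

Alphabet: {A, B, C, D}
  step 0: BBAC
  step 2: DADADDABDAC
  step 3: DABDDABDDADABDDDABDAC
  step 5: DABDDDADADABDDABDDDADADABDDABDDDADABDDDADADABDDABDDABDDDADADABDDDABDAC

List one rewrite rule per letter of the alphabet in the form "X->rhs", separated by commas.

  step 2 ⇒ step 3: DADADDABDAC ⇒ DA·BD·DA·BD·DA·DA·BD·D·DA·BD·AC
    A ↦ BD
    B ↦ D
    C ↦ AC
    D ↦ DA

A->BD, B->D, C->AC, D->DA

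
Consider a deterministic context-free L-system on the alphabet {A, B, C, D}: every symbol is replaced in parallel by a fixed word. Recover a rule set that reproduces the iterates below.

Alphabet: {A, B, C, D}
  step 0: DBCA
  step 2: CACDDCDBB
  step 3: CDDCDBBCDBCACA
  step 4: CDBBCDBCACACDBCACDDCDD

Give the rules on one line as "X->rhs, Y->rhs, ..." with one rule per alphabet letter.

  step 3 ⇒ step 4: CDDCDBBCDBCACA ⇒ CD·B·B·CD·B·CA·CA·CD·B·CA·CD·D·CD·D
    A ↦ D
    B ↦ CA
    C ↦ CD
    D ↦ B

A->D, B->CA, C->CD, D->B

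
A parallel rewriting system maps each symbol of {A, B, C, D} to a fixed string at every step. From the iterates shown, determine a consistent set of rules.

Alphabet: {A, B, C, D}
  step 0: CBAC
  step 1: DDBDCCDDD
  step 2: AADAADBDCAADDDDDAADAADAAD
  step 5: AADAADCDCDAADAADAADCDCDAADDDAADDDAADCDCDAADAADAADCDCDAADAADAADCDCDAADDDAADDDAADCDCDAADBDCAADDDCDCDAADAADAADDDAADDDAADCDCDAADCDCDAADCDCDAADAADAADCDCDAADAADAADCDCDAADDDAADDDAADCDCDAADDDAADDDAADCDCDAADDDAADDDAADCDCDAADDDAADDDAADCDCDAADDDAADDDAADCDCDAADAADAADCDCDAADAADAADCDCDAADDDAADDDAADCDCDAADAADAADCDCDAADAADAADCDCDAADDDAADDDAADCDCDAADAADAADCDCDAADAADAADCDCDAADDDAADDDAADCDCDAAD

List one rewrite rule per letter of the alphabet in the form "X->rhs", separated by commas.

A->CD, B->BDC, C->DD, D->AAD

  step 1 ⇒ step 2: DDBDCCDDD ⇒ AAD·AAD·BDC·AAD·DD·DD·AAD·AAD·AAD
    B ↦ BDC
    C ↦ DD
    D ↦ AAD
  step 0 ⇒ step 1: CBAC ⇒ DD·BDC·CD·DD
    A ↦ CD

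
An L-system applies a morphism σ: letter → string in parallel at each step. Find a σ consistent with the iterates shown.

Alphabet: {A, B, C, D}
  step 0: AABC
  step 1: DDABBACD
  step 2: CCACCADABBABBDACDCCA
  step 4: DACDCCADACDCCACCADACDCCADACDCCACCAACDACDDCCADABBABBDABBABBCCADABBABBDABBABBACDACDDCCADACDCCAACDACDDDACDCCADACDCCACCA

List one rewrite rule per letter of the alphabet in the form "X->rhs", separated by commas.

A->D, B->ABB, C->ACD, D->CCA

  step 1 ⇒ step 2: DDABBACD ⇒ CCA·CCA·D·ABB·ABB·D·ACD·CCA
    A ↦ D
    B ↦ ABB
    C ↦ ACD
    D ↦ CCA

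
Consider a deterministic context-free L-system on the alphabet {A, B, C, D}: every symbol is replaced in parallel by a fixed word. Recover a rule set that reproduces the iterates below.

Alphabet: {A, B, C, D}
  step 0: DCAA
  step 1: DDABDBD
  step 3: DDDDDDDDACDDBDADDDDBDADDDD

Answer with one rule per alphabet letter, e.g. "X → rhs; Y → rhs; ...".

A->BD, B->AC, C->A, D->DD

  step 0 ⇒ step 1: DCAA ⇒ DD·A·BD·BD
    A ↦ BD
    C ↦ A
    D ↦ DD
    B ↦ AC  (constrained at step 1)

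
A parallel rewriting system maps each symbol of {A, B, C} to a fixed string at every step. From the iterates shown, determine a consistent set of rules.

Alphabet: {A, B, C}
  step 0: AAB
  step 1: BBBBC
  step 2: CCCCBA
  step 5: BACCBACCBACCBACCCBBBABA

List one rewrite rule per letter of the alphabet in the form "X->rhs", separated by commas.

A->BB, B->C, C->BA

  step 1 ⇒ step 2: BBBBC ⇒ C·C·C·C·BA
    B ↦ C
    C ↦ BA
  step 0 ⇒ step 1: AAB ⇒ BB·BB·C
    A ↦ BB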